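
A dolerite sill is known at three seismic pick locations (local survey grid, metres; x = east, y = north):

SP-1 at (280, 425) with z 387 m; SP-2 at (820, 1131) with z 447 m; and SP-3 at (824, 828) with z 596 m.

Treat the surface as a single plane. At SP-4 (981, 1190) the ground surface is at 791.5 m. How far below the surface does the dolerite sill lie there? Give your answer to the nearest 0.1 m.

Two edge vectors: SP-1→SP-2 = (540, 706, 60), SP-1→SP-3 = (544, 403, 209).
Normal n = (SP-1→SP-2) × (SP-1→SP-3) = (123374, -80220, -166444).
So ∂z/∂x = −n_x/n_z = 0.741234 and ∂z/∂y = −n_y/n_z = −0.481964.
Intercept c from SP-1: 387 − 207.55 + 204.83 = 384.29.
At (981, 1190): z_contact = 727.15 − 573.54 + 384.29 = 537.90 m.
Depth below ground = 791.5 − 537.90 = 253.6 m.

253.6 m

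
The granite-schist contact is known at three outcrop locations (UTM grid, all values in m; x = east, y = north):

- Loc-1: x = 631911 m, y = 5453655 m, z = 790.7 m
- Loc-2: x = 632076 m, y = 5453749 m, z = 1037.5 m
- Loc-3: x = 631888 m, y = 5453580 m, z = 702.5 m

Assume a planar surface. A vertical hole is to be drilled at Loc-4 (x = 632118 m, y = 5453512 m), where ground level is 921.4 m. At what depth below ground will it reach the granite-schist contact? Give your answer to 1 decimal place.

47.9 m

Two edge vectors: Loc-1→Loc-2 = (165, 94, 246.8), Loc-1→Loc-3 = (-23, -75, -88.2).
Normal n = (Loc-1→Loc-2) × (Loc-1→Loc-3) = (10219.2, 8876.6, -10213).
So ∂z/∂x = −n_x/n_z = 1.000607069 and ∂z/∂y = −n_y/n_z = 0.869147165.
Intercept c from Loc-1: 790.7 − 632294.61 − 4740028.78 = −5371532.70.
At (632118, 5453512): z_contact = 632501.74 + 4739904.50 − 5371532.70 = 873.54 m.
Depth below ground = 921.4 − 873.54 = 47.9 m.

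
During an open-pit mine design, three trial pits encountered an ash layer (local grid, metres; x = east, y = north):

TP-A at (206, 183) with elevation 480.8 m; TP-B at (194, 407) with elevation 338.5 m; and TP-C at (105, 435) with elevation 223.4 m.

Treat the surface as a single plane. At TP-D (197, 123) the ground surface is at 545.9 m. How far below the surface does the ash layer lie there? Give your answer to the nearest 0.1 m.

40.6 m

Two edge vectors: TP-A→TP-B = (-12, 224, -142.3), TP-A→TP-C = (-101, 252, -257.4).
Normal n = (TP-A→TP-B) × (TP-A→TP-C) = (-21798, 11283.5, 19600).
So ∂z/∂x = −n_x/n_z = 1.11214 and ∂z/∂y = −n_y/n_z = −0.57569.
Intercept c from TP-A: 480.8 − 229.10 + 105.35 = 357.05.
At (197, 123): z_contact = 219.09 − 70.81 + 357.05 = 505.33 m.
Depth below ground = 545.9 − 505.33 = 40.6 m.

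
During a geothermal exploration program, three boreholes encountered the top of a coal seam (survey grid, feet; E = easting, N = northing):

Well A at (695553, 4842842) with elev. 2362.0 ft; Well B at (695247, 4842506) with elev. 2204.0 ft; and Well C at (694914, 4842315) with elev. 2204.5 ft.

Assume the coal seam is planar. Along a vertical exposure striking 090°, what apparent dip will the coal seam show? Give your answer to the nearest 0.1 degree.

29.6°

Let the plane be z = a·E + b·N + c.
Well B−Well A: −306a − 336b = −158;  Well C−Well A: −639a − 527b = −157.5.
Solving gives a = −0.56783, b = 0.98737.
Unit vector along 090° is (sin 90°, cos 90°) = (1.0000, 0.0000).
Slope in that direction = a·(1.0000) + b·(0.0000) = −0.56783.
Apparent dip = arctan|0.56783| = 29.6° (true dip is 48.7°, so apparent ≤ true as expected).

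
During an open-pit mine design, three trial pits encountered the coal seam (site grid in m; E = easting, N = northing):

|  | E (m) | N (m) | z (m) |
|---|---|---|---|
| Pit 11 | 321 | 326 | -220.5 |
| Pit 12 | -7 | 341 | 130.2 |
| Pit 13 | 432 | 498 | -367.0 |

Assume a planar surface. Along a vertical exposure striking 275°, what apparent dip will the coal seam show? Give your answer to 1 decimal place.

Two edge vectors: Pit 11→Pit 12 = (-328, 15, 350.7), Pit 11→Pit 13 = (111, 172, -146.5).
Normal n = (Pit 11→Pit 12) × (Pit 11→Pit 13) = (-62517.9, -9124.3, -58081).
So ∂z/∂E = −n_x/n_z = −1.07639 and ∂z/∂N = −n_y/n_z = −0.15710.
Unit vector along 275° is (sin 275°, cos 275°) = (-0.9962, 0.0872).
Slope in that direction = a·(-0.9962) + b·(0.0872) = 1.05860.
Apparent dip = arctan|1.05860| = 46.6° (true dip is 47.4°, so apparent ≤ true as expected).

46.6°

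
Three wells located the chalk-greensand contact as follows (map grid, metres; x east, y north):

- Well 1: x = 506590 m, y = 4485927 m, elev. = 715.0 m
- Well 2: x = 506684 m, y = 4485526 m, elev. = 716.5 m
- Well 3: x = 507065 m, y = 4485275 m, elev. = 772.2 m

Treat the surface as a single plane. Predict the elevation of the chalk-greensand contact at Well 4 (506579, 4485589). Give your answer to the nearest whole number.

Two edge vectors: Well 1→Well 2 = (94, -401, 1.5), Well 1→Well 3 = (475, -652, 57.2).
Normal n = (Well 1→Well 2) × (Well 1→Well 3) = (-21959.2, -4664.3, 129187).
So ∂z/∂x = −n_x/n_z = 0.16997995 and ∂z/∂y = −n_y/n_z = 0.03610503.
Intercept c from Well 1: 715 − 86110.14 − 161964.51 = −247359.65.
At (506579, 4485589): z = 86108.3 + 161952.3 − 247359.65 = 700.9 m.

701 m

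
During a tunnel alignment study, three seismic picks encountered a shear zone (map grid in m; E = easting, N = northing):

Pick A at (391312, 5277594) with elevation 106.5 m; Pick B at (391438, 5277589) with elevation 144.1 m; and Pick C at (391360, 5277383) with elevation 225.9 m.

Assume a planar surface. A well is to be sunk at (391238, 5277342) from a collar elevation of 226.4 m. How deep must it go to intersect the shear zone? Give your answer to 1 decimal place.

13.9 m

Two edge vectors: Pick A→Pick B = (126, -5, 37.6), Pick A→Pick C = (48, -211, 119.4).
Normal n = (Pick A→Pick B) × (Pick A→Pick C) = (7336.6, -13239.6, -26346).
So ∂z/∂E = −n_x/n_z = 0.278471115 and ∂z/∂N = −n_y/n_z = −0.502527898.
Intercept c from Pick A: 106.5 − 108969.09 + 2652138.22 = 2543275.63.
At (391238, 5277342): z_contact = 108948.48 − 2652011.58 + 2543275.63 = 212.53 m.
Depth below ground = 226.4 − 212.53 = 13.9 m.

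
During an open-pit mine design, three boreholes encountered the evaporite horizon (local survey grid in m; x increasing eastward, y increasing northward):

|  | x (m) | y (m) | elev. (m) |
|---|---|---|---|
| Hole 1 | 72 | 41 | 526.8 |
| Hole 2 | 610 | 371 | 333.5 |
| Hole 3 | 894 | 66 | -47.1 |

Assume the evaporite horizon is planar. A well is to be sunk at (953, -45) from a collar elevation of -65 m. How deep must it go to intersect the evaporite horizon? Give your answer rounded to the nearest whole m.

89 m

Two edge vectors: Hole 1→Hole 2 = (538, 330, -193.3), Hole 1→Hole 3 = (822, 25, -573.9).
Normal n = (Hole 1→Hole 2) × (Hole 1→Hole 3) = (-184554.5, 149865.6, -257810).
So ∂z/∂x = −n_x/n_z = −0.71585 and ∂z/∂y = −n_y/n_z = 0.58130.
Intercept c from Hole 1: 526.8 + 51.54 − 23.83 = 554.51.
At (953, -45): z_contact = −682.2 − 26.2 + 554.51 = -153.9 m.
Depth below ground = -65 − (-153.9) = 89 m.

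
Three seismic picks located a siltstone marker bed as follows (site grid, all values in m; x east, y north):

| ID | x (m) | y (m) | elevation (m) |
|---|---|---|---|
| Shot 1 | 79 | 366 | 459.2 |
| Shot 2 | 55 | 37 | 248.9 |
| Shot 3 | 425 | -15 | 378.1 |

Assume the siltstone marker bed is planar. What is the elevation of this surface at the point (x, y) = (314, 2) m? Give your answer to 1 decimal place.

Two edge vectors: Shot 1→Shot 2 = (-24, -329, -210.3), Shot 1→Shot 3 = (346, -381, -81.1).
Normal n = (Shot 1→Shot 2) × (Shot 1→Shot 3) = (-53442.4, -74710.2, 122978).
So ∂z/∂x = −n_x/n_z = 0.43457 and ∂z/∂y = −n_y/n_z = 0.60751.
Intercept c from Shot 1: 459.2 − 34.33 − 222.35 = 202.52.
At (314, 2): z = 136.5 + 1.2 + 202.52 = 340.2 m.

340.2 m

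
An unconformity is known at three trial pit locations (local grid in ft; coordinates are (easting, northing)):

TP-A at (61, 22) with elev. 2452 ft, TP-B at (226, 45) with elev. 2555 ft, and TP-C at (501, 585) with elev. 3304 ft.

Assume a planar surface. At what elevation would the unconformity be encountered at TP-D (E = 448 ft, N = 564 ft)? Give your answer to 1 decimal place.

Two edge vectors: TP-A→TP-B = (165, 23, 103), TP-A→TP-C = (440, 563, 852).
Normal n = (TP-A→TP-B) × (TP-A→TP-C) = (-38393, -95260, 82775).
So ∂z/∂E = −n_x/n_z = 0.46382 and ∂z/∂N = −n_y/n_z = 1.15083.
Intercept c from TP-A: 2452 − 28.29 − 25.32 = 2398.39.
At (448, 564): z = 207.8 + 649.1 + 2398.39 = 3255.2 ft.

3255.2 ft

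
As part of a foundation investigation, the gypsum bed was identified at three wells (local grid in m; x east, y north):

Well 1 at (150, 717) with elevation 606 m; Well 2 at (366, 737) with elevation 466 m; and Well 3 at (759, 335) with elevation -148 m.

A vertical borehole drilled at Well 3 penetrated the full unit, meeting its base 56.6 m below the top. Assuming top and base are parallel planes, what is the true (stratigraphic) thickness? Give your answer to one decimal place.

Two edge vectors: Well 1→Well 2 = (216, 20, -140), Well 1→Well 3 = (609, -382, -754).
Normal n = (Well 1→Well 2) × (Well 1→Well 3) = (-68560, 77604, -94692).
So ∂z/∂x = −n_x/n_z = −0.72403 and ∂z/∂y = −n_y/n_z = 0.81954.
|∇z| = √(a²+b²) = 1.09356, so dip δ = arctan(1.09356) = 47.56°.
True thickness = vertical thickness × cos δ = 56.6 × cos 47.56° = 38.2 m.

38.2 m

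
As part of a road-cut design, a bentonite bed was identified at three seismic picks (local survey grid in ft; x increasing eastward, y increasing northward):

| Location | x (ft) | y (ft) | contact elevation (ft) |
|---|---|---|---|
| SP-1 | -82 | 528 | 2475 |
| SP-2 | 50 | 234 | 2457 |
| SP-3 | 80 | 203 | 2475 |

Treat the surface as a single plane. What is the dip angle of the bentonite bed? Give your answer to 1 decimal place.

54.1°

Let the plane be z = a·x + b·y + c.
SP-2−SP-1: 132a − 294b = −18;  SP-3−SP-1: 162a − 325b = 0.
Solving gives a = 1.23731, b = 0.61675.
Gradient magnitude |∇z| = √(a² + b²) = √(1.53094 + 0.38038) = 1.38250.
True dip = arctan(1.38250) = 54.1°, dipping toward WSW (azimuth ≈ 244°).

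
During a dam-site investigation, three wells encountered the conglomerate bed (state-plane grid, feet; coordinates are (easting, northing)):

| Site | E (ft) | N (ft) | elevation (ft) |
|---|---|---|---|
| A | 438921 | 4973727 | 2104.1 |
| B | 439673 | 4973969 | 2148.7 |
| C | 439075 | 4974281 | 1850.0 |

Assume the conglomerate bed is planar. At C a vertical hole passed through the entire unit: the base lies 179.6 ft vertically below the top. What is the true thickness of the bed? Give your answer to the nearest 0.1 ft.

156.1 ft

Let the plane be z = a·E + b·N + c.
B−A: 752a + 242b = 44.6;  C−A: 154a + 554b = −254.1.
Solving gives a = 0.22724, b = −0.52183.
|∇z| = √(a²+b²) = 0.56916, so dip δ = arctan(0.56916) = 29.65°.
True thickness = vertical thickness × cos δ = 179.6 × cos 29.65° = 156.1 ft.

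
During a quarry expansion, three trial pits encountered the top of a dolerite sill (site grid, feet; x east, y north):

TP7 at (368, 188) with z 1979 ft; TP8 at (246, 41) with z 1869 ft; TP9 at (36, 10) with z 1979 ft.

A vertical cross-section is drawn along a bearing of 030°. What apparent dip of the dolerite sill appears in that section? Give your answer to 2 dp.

Let the plane be z = a·x + b·y + c.
TP8−TP7: −122a − 147b = −110;  TP9−TP7: −332a − 178b = 0.
Solving gives a = −0.72283, b = 1.34820.
Unit vector along 030° is (sin 30°, cos 30°) = (0.5000, 0.8660).
Slope in that direction = a·(0.5000) + b·(0.8660) = 0.80616.
Apparent dip = arctan|0.80616| = 38.87° (true dip is 56.8°, so apparent ≤ true as expected).

38.87°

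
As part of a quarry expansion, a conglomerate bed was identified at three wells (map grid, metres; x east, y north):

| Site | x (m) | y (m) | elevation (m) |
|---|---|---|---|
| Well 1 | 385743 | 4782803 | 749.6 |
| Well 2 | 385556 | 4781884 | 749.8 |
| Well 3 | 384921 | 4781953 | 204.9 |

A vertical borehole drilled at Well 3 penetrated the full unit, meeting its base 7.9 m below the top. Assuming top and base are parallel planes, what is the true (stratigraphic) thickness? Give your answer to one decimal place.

Let the plane be z = a·x + b·y + c.
Well 2−Well 1: −187a − 919b = 0.2;  Well 3−Well 1: −822a − 850b = −544.7.
Solving gives a = 0.83952, b = −0.17105.
|∇z| = √(a²+b²) = 0.85677, so dip δ = arctan(0.85677) = 40.59°.
True thickness = vertical thickness × cos δ = 7.9 × cos 40.59° = 6.0 m.

6.0 m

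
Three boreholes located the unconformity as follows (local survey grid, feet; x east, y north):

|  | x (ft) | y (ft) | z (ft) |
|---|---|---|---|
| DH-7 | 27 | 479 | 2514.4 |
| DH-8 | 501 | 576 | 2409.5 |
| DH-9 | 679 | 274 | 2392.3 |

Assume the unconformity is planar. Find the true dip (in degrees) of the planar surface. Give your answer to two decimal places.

12.30°

Let the plane be z = a·x + b·y + c.
DH-8−DH-7: 474a + 97b = −104.9;  DH-9−DH-7: 652a − 205b = −122.1.
Solving gives a = −0.20789, b = −0.06558.
Gradient magnitude |∇z| = √(a² + b²) = √(0.04322 + 0.00430) = 0.21799.
True dip = arctan(0.21799) = 12.30°, dipping toward ENE (azimuth ≈ 072°).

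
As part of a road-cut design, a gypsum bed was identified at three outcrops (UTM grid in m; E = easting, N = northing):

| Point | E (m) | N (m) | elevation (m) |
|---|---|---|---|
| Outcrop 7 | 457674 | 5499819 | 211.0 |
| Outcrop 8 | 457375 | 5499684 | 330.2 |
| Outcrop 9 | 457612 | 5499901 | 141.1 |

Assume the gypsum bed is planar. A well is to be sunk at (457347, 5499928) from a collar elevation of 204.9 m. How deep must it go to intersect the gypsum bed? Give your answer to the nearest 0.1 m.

Two edge vectors: Outcrop 7→Outcrop 8 = (-299, -135, 119.2), Outcrop 7→Outcrop 9 = (-62, 82, -69.9).
Normal n = (Outcrop 7→Outcrop 8) × (Outcrop 7→Outcrop 9) = (-337.9, -28290.5, -32888).
So ∂z/∂E = −n_x/n_z = −0.010274264 and ∂z/∂N = −n_y/n_z = −0.860207370.
Intercept c from Outcrop 7: 211 + 4702.26 + 4730984.84 = 4735898.10.
At (457347, 5499928): z_contact = −4698.90 − 4731078.60 + 4735898.10 = 120.60 m.
Depth below ground = 204.9 − 120.60 = 84.3 m.

84.3 m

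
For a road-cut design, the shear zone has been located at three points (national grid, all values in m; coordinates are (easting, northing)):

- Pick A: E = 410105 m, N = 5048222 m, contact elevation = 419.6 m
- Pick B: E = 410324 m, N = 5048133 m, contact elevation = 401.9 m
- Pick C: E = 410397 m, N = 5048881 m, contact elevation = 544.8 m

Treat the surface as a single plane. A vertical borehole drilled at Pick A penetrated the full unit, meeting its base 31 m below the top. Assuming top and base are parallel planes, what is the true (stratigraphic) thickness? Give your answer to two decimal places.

Two edge vectors: Pick A→Pick B = (219, -89, -17.7), Pick A→Pick C = (292, 659, 125.2).
Normal n = (Pick A→Pick B) × (Pick A→Pick C) = (521.5, -32587.2, 170309).
So ∂z/∂E = −n_x/n_z = −0.00306 and ∂z/∂N = −n_y/n_z = 0.19134.
|∇z| = √(a²+b²) = 0.19137, so dip δ = arctan(0.19137) = 10.83°.
True thickness = vertical thickness × cos δ = 31 × cos 10.83° = 30.45 m.

30.45 m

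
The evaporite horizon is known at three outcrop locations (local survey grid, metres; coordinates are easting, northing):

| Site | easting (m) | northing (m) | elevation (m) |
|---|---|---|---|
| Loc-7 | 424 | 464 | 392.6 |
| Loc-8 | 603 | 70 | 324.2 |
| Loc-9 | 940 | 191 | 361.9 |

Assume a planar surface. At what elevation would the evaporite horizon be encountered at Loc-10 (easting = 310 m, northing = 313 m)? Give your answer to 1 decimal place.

358.6 m

Two edge vectors: Loc-7→Loc-8 = (179, -394, -68.4), Loc-7→Loc-9 = (516, -273, -30.7).
Normal n = (Loc-7→Loc-8) × (Loc-7→Loc-9) = (-6577.4, -29799.1, 154437).
So ∂z/∂easting = −n_x/n_z = 0.04259 and ∂z/∂northing = −n_y/n_z = 0.19295.
Intercept c from Loc-7: 392.6 − 18.06 − 89.53 = 285.01.
At (310, 313): z = 13.2 + 60.4 + 285.01 = 358.6 m.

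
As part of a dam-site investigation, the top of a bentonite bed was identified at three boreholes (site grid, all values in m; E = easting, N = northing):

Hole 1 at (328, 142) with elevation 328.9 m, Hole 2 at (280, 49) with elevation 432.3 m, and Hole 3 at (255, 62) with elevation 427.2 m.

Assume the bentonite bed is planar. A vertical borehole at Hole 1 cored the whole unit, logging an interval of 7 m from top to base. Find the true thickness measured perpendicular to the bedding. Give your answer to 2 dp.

Let the plane be z = a·E + b·N + c.
Hole 2−Hole 1: −48a − 93b = 103.4;  Hole 3−Hole 1: −73a − 80b = 98.3.
Solving gives a = −0.29498, b = −0.95958.
|∇z| = √(a²+b²) = 1.00390, so dip δ = arctan(1.00390) = 45.11°.
True thickness = vertical thickness × cos δ = 7 × cos 45.11° = 4.94 m.

4.94 m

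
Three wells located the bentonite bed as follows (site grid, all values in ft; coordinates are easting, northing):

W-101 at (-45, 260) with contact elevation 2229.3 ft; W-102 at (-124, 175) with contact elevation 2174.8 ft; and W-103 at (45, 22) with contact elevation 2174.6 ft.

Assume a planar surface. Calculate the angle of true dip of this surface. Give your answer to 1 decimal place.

Two edge vectors: W-101→W-102 = (-79, -85, -54.5), W-101→W-103 = (90, -238, -54.7).
Normal n = (W-101→W-102) × (W-101→W-103) = (-8321.5, -9226.3, 26452).
So ∂z/∂easting = −n_x/n_z = 0.31459 and ∂z/∂northing = −n_y/n_z = 0.34879.
Gradient magnitude |∇z| = √(a² + b²) = √(0.09897 + 0.12166) = 0.46971.
True dip = arctan(0.46971) = 25.2°, dipping toward SW (azimuth ≈ 222°).

25.2°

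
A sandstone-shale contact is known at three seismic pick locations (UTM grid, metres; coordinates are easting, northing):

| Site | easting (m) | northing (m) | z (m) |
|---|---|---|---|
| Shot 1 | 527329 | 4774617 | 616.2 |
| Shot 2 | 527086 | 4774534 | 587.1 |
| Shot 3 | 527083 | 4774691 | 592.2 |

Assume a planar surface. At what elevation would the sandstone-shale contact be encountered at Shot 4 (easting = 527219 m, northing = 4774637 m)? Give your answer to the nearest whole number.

605 m

Two edge vectors: Shot 1→Shot 2 = (-243, -83, -29.1), Shot 1→Shot 3 = (-246, 74, -24).
Normal n = (Shot 1→Shot 2) × (Shot 1→Shot 3) = (4145.4, 1326.6, -38400).
So ∂z/∂easting = −n_x/n_z = 0.10795313 and ∂z/∂northing = −n_y/n_z = 0.03454688.
Intercept c from Shot 1: 616.2 − 56926.81 − 164948.10 = −221258.71.
At (527219, 4774637): z = 56914.9 + 164948.8 − 221258.71 = 605.0 m.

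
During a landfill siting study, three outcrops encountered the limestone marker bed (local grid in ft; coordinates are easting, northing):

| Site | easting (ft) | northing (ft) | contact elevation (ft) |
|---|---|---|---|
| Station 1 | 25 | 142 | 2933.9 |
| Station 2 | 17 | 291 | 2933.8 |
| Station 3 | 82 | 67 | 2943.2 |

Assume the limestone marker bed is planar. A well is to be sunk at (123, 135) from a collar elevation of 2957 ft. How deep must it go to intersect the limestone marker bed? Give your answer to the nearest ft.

Two edge vectors: Station 1→Station 2 = (-8, 149, -0.1), Station 1→Station 3 = (57, -75, 9.3).
Normal n = (Station 1→Station 2) × (Station 1→Station 3) = (1378.2, 68.7, -7893).
So ∂z/∂easting = −n_x/n_z = 0.17461 and ∂z/∂northing = −n_y/n_z = 0.00870.
Intercept c from Station 1: 2933.9 − 4.37 − 1.24 = 2928.30.
At (123, 135): z_contact = 21.5 + 1.2 + 2928.30 = 2951.0 ft.
Depth below ground = 2957 − 2951.0 = 6 ft.

6 ft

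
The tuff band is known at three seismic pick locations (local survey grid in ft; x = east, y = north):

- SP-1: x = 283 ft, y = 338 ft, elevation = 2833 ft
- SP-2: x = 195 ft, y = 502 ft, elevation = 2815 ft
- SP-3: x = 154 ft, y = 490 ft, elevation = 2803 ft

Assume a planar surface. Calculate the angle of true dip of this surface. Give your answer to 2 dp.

15.84°

Let the plane be z = a·x + b·y + c.
SP-2−SP-1: −88a + 164b = −18;  SP-3−SP-1: −129a + 152b = −30.
Solving gives a = 0.28072, b = 0.04087.
Gradient magnitude |∇z| = √(a² + b²) = √(0.07880 + 0.00167) = 0.28368.
True dip = arctan(0.28368) = 15.84°, dipping toward W (azimuth ≈ 262°).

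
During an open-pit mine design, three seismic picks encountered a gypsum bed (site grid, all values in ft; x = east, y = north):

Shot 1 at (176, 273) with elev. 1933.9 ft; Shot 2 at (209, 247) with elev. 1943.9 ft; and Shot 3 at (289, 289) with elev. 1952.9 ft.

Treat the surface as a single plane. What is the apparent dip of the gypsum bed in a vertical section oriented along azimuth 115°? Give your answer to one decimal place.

13.1°

Two edge vectors: Shot 1→Shot 2 = (33, -26, 10), Shot 1→Shot 3 = (113, 16, 19).
Normal n = (Shot 1→Shot 2) × (Shot 1→Shot 3) = (-654, 503, 3466).
So ∂z/∂x = −n_x/n_z = 0.18869 and ∂z/∂y = −n_y/n_z = −0.14512.
Unit vector along 115° is (sin 115°, cos 115°) = (0.9063, -0.4226).
Slope in that direction = a·(0.9063) + b·(-0.4226) = 0.23234.
Apparent dip = arctan|0.23234| = 13.1° (true dip is 13.4°, so apparent ≤ true as expected).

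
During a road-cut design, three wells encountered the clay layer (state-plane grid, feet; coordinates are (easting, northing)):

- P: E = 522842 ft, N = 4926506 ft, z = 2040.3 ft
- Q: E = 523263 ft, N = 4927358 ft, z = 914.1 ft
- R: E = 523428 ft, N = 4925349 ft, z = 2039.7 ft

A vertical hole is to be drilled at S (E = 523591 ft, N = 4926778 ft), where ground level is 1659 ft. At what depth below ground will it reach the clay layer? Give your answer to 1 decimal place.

Two edge vectors: P→Q = (421, 852, -1126.2), P→R = (586, -1157, -0.6).
Normal n = (P→Q) × (P→R) = (-1303524.6, -659700.6, -986369).
So ∂z/∂E = −n_x/n_z = −1.321538491 and ∂z/∂N = −n_y/n_z = −0.668817248.
Intercept c from P: 2040.3 + 690955.83 + 3294932.18 = 3987928.31.
At (523591, 4926778): z_contact = −691945.66 − 3295114.10 + 3987928.31 = 868.55 ft.
Depth below ground = 1659 − 868.55 = 790.5 ft.

790.5 ft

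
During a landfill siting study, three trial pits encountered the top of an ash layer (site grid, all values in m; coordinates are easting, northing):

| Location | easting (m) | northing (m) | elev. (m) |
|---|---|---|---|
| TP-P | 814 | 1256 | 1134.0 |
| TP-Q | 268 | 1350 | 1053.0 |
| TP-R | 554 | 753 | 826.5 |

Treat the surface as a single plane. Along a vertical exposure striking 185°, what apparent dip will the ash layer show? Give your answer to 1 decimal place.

27.0°

Two edge vectors: TP-P→TP-Q = (-546, 94, -81), TP-P→TP-R = (-260, -503, -307.5).
Normal n = (TP-P→TP-Q) × (TP-P→TP-R) = (-69648, -146835, 299078).
So ∂z/∂easting = −n_x/n_z = 0.23288 and ∂z/∂northing = −n_y/n_z = 0.49096.
Unit vector along 185° is (sin 185°, cos 185°) = (-0.0872, -0.9962).
Slope in that direction = a·(-0.0872) + b·(-0.9962) = −0.50939.
Apparent dip = arctan|0.50939| = 27.0° (true dip is 28.5°, so apparent ≤ true as expected).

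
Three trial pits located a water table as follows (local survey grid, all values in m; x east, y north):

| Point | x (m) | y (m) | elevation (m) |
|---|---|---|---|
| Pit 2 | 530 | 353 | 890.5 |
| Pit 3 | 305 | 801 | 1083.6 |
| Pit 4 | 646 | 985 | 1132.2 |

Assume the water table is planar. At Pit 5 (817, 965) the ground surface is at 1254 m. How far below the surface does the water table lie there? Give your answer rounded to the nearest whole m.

142 m

Let the plane be z = a·x + b·y + c.
Pit 3−Pit 2: −225a + 448b = 193.1;  Pit 4−Pit 2: 116a + 632b = 241.7.
Solving gives a = −0.07085, b = 0.39544.
Then c = 890.5 − a·530 − b·353 = 788.46.
At (817, 965): z_contact = −57.9 + 381.6 + 788.46 = 1112.2 m.
Depth below ground = 1254 − 1112.2 = 142 m.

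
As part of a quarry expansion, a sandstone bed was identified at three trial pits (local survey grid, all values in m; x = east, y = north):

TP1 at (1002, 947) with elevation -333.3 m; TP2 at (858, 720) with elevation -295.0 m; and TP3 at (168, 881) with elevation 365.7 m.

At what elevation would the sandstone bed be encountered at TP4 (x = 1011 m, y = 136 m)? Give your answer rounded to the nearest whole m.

-651 m

Let the plane be z = a·x + b·y + c.
TP2−TP1: −144a − 227b = 38.3;  TP3−TP1: −834a − 66b = 699.
Solving gives a = −0.86837, b = 0.38214.
Then c = -333.3 − a·1002 − b·947 = 174.92.
At (1011, 136): z = −877.9 + 52.0 + 174.92 = -651.0 m.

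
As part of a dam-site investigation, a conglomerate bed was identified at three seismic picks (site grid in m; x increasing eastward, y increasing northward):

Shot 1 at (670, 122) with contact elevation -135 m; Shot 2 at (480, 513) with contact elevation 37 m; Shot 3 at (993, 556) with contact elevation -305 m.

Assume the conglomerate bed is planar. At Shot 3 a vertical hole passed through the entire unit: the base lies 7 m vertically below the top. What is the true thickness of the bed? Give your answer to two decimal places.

5.77 m

Let the plane be z = a·x + b·y + c.
Shot 2−Shot 1: −190a + 391b = 172;  Shot 3−Shot 1: 323a + 434b = −170.
Solving gives a = −0.67600, b = 0.11140.
|∇z| = √(a²+b²) = 0.68512, so dip δ = arctan(0.68512) = 34.42°.
True thickness = vertical thickness × cos δ = 7 × cos 34.42° = 5.77 m.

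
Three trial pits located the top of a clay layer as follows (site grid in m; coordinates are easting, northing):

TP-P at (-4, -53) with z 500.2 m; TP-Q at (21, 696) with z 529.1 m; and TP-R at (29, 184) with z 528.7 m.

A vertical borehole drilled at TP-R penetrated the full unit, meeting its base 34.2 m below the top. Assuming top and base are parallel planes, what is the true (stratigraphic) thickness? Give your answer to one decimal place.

27.1 m

Let the plane be z = a·easting + b·northing + c.
TP-Q−TP-P: 25a + 749b = 28.9;  TP-R−TP-P: 33a + 237b = 28.5.
Solving gives a = 0.77146, b = 0.01284.
|∇z| = √(a²+b²) = 0.77156, so dip δ = arctan(0.77156) = 37.65°.
True thickness = vertical thickness × cos δ = 34.2 × cos 37.65° = 27.1 m.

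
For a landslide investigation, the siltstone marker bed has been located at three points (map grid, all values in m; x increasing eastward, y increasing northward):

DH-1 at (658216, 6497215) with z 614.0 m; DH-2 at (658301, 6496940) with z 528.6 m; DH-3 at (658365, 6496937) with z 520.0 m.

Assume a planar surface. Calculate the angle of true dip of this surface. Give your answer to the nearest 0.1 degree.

Two edge vectors: DH-1→DH-2 = (85, -275, -85.4), DH-1→DH-3 = (149, -278, -94).
Normal n = (DH-1→DH-2) × (DH-1→DH-3) = (2108.8, -4734.6, 17345).
So ∂z/∂x = −n_x/n_z = −0.12158 and ∂z/∂y = −n_y/n_z = 0.27297.
Gradient magnitude |∇z| = √(a² + b²) = √(0.01478 + 0.07451) = 0.29882.
True dip = arctan(0.29882) = 16.6°, dipping toward SSE (azimuth ≈ 156°).

16.6°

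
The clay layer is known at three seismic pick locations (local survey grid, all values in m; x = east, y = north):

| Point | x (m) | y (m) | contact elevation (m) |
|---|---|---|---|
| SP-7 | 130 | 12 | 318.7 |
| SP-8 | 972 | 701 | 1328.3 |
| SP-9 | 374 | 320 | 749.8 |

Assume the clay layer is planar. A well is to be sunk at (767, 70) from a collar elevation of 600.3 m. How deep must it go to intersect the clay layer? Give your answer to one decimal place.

Let the plane be z = a·x + b·y + c.
SP-8−SP-7: 842a + 689b = 1009.6;  SP-9−SP-7: 244a + 308b = 431.1.
Solving gives a = 0.15270, b = 1.27871.
Then c = 318.7 − a·130 − b·12 = 283.51.
At (767, 70): z_contact = 117.12 + 89.51 + 283.51 = 490.13 m.
Depth below ground = 600.3 − 490.13 = 110.2 m.

110.2 m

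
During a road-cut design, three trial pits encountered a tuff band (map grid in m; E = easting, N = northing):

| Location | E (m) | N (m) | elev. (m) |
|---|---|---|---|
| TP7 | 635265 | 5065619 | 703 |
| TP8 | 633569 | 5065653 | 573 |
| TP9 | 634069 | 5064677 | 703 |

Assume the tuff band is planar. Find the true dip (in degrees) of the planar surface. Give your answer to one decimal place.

Two edge vectors: TP7→TP8 = (-1696, 34, -130), TP7→TP9 = (-1196, -942, 0).
Normal n = (TP7→TP8) × (TP7→TP9) = (-122460, 155480, 1638296).
So ∂z/∂E = −n_x/n_z = 0.07475 and ∂z/∂N = −n_y/n_z = −0.09490.
Gradient magnitude |∇z| = √(a² + b²) = √(0.00559 + 0.00901) = 0.12081.
True dip = arctan(0.12081) = 6.9°, dipping toward NW (azimuth ≈ 322°).

6.9°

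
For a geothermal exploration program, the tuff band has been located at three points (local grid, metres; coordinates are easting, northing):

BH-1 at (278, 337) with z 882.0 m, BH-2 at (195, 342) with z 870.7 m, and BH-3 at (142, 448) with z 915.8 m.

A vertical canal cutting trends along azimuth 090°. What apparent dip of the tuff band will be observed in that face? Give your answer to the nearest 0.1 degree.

Let the plane be z = a·easting + b·northing + c.
BH-2−BH-1: −83a + 5b = −11.3;  BH-3−BH-1: −136a + 111b = 33.8.
Solving gives a = 0.16680, b = 0.50887.
Unit vector along 090° is (sin 90°, cos 90°) = (1.0000, 0.0000).
Slope in that direction = a·(1.0000) + b·(0.0000) = 0.16680.
Apparent dip = arctan|0.16680| = 9.5° (true dip is 28.2°, so apparent ≤ true as expected).

9.5°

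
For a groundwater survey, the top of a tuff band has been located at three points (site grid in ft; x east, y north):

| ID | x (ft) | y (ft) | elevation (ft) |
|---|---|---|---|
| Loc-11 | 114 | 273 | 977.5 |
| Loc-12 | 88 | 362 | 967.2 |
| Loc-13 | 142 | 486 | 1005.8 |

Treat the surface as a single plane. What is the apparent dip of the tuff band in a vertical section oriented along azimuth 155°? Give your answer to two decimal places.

11.17°

Let the plane be z = a·x + b·y + c.
Loc-12−Loc-11: −26a + 89b = −10.3;  Loc-13−Loc-11: 28a + 213b = 28.3.
Solving gives a = 0.58687, b = 0.05572.
Unit vector along 155° is (sin 155°, cos 155°) = (0.4226, -0.9063).
Slope in that direction = a·(0.4226) + b·(-0.9063) = 0.19753.
Apparent dip = arctan|0.19753| = 11.17° (true dip is 30.5°, so apparent ≤ true as expected).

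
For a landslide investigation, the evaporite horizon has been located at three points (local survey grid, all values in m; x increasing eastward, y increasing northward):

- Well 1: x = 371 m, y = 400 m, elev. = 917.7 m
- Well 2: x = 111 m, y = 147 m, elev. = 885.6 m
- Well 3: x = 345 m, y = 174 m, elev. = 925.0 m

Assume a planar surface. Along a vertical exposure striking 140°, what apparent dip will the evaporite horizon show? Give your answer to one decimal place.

Two edge vectors: Well 1→Well 2 = (-260, -253, -32.1), Well 1→Well 3 = (-26, -226, 7.3).
Normal n = (Well 1→Well 2) × (Well 1→Well 3) = (-9101.5, 2732.6, 52182).
So ∂z/∂x = −n_x/n_z = 0.17442 and ∂z/∂y = −n_y/n_z = −0.05237.
Unit vector along 140° is (sin 140°, cos 140°) = (0.6428, -0.7660).
Slope in that direction = a·(0.6428) + b·(-0.7660) = 0.15223.
Apparent dip = arctan|0.15223| = 8.7° (true dip is 10.3°, so apparent ≤ true as expected).

8.7°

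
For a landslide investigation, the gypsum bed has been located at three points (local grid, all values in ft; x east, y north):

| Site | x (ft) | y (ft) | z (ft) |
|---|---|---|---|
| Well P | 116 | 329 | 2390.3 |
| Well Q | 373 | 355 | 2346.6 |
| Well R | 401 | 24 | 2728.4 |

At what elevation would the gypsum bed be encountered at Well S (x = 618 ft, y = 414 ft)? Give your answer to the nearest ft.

2265 ft

Let the plane be z = a·x + b·y + c.
Well Q−Well P: 257a + 26b = −43.7;  Well R−Well P: 285a − 305b = 338.1.
Solving gives a = −0.05289, b = −1.15795.
Then c = 2390.3 − a·116 − b·329 = 2777.40.
At (618, 414): z = −32.7 − 479.4 + 2777.40 = 2265.3 ft.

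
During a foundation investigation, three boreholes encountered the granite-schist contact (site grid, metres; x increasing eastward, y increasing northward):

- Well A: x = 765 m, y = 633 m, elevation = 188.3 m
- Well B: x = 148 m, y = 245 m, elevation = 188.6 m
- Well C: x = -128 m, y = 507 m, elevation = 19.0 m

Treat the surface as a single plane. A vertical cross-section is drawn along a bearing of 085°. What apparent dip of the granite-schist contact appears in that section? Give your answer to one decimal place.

Two edge vectors: Well A→Well B = (-617, -388, 0.3), Well A→Well C = (-893, -126, -169.3).
Normal n = (Well A→Well B) × (Well A→Well C) = (65726.2, -104726, -268742).
So ∂z/∂x = −n_x/n_z = 0.24457 and ∂z/∂y = −n_y/n_z = −0.38969.
Unit vector along 085° is (sin 85°, cos 85°) = (0.9962, 0.0872).
Slope in that direction = a·(0.9962) + b·(0.0872) = 0.20968.
Apparent dip = arctan|0.20968| = 11.8° (true dip is 24.7°, so apparent ≤ true as expected).

11.8°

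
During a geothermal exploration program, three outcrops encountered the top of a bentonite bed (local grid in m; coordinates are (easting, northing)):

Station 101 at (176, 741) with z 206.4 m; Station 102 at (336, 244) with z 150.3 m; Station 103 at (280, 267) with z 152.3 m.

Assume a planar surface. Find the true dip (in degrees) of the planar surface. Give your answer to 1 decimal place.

6.7°

Two edge vectors: Station 101→Station 102 = (160, -497, -56.1), Station 101→Station 103 = (104, -474, -54.1).
Normal n = (Station 101→Station 102) × (Station 101→Station 103) = (296.3, 2821.6, -24152).
So ∂z/∂E = −n_x/n_z = 0.01227 and ∂z/∂N = −n_y/n_z = 0.11683.
Gradient magnitude |∇z| = √(a² + b²) = √(0.00015 + 0.01365) = 0.11747.
True dip = arctan(0.11747) = 6.7°, dipping toward S (azimuth ≈ 186°).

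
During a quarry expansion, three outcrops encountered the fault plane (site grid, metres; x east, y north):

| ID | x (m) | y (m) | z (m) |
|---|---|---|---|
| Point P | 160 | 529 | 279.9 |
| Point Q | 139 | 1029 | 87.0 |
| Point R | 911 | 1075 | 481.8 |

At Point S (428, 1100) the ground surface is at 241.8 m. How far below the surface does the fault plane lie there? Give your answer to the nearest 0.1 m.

26.5 m

Two edge vectors: Point P→Point Q = (-21, 500, -192.9), Point P→Point R = (751, 546, 201.9).
Normal n = (Point P→Point Q) × (Point P→Point R) = (206273.4, -140628, -386966).
So ∂z/∂x = −n_x/n_z = 0.533053 and ∂z/∂y = −n_y/n_z = −0.363412.
Intercept c from Point P: 279.9 − 85.29 + 192.24 = 386.86.
At (428, 1100): z_contact = 228.15 − 399.75 + 386.86 = 215.25 m.
Depth below ground = 241.8 − 215.25 = 26.5 m.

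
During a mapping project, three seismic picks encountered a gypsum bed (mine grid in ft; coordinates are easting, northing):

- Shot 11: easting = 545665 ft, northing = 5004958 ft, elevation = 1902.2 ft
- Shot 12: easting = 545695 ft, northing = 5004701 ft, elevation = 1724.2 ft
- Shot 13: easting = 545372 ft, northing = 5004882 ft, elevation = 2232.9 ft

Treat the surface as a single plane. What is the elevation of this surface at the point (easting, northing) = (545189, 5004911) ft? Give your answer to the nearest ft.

Two edge vectors: Shot 11→Shot 12 = (30, -257, -178), Shot 11→Shot 13 = (-293, -76, 330.7).
Normal n = (Shot 11→Shot 12) × (Shot 11→Shot 13) = (-98517.9, 42233, -77581).
So ∂z/∂easting = −n_x/n_z = −1.26987149 and ∂z/∂northing = −n_y/n_z = 0.54437298.
Intercept c from Shot 11: 1902.2 + 692924.43 − 2724563.89 = −2029737.26.
At (545189, 5004911): z = −692320.0 + 2724538.3 − 2029737.26 = 2481.1 ft.

2481 ft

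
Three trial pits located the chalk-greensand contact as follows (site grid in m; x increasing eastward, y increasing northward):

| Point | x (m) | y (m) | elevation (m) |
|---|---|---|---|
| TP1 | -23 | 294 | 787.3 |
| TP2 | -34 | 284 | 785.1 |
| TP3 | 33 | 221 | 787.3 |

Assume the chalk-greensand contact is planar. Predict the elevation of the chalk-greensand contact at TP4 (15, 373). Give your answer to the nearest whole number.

Two edge vectors: TP1→TP2 = (-11, -10, -2.2), TP1→TP3 = (56, -73, 0).
Normal n = (TP1→TP2) × (TP1→TP3) = (-160.6, -123.2, 1363).
So ∂z/∂x = −n_x/n_z = 0.11783 and ∂z/∂y = −n_y/n_z = 0.09039.
Intercept c from TP1: 787.3 + 2.71 − 26.57 = 763.44.
At (15, 373): z = 1.8 + 33.7 + 763.44 = 798.9 m.

799 m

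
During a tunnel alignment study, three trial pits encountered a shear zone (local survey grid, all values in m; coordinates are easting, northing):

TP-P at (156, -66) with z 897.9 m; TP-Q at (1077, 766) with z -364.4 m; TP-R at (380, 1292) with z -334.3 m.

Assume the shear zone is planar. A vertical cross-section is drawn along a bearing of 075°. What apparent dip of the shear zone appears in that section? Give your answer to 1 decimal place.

Let the plane be z = a·easting + b·northing + c.
TP-Q−TP-P: 921a + 832b = −1262.3;  TP-R−TP-P: 224a + 1358b = −1232.2.
Solving gives a = −0.64736, b = −0.80058.
Unit vector along 075° is (sin 75°, cos 75°) = (0.9659, 0.2588).
Slope in that direction = a·(0.9659) + b·(0.2588) = −0.83250.
Apparent dip = arctan|0.83250| = 39.8° (true dip is 45.8°, so apparent ≤ true as expected).

39.8°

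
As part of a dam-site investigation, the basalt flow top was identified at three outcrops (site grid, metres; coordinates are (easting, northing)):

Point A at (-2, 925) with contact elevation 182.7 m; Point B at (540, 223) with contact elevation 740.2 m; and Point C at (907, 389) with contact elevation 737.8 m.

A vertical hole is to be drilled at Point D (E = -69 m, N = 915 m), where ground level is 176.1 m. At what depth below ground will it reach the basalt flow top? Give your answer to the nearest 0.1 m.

Two edge vectors: Point A→Point B = (542, -702, 557.5), Point A→Point C = (909, -536, 555.1).
Normal n = (Point A→Point B) × (Point A→Point C) = (-90860.2, 205903.3, 347606).
So ∂z/∂E = −n_x/n_z = 0.26139 and ∂z/∂N = −n_y/n_z = −0.59235.
Intercept c from Point A: 182.7 + 0.52 + 547.92 = 731.14.
At (-69, 915): z_contact = −18.04 − 542.00 + 731.14 = 171.11 m.
Depth below ground = 176.1 − 171.11 = 5.0 m.

5.0 m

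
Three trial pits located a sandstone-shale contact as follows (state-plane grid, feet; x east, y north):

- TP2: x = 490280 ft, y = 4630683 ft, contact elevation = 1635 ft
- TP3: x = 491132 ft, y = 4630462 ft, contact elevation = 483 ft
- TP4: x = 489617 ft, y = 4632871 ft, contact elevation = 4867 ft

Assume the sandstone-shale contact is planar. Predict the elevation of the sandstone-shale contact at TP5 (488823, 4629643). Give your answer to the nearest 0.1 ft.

Let the plane be z = a·x + b·y + c.
TP3−TP2: 852a − 221b = −1152;  TP4−TP2: −663a + 2188b = 3232.
Solving gives a = −1.051611705, b = 1.158492431.
Then c = 1635 − a·490280 − b·4630683 = −4847392.02.
At (488823, 4629643): z = −514052.0 + 5363406.4 − 4847392.02 = 1962.4 ft.

1962.4 ft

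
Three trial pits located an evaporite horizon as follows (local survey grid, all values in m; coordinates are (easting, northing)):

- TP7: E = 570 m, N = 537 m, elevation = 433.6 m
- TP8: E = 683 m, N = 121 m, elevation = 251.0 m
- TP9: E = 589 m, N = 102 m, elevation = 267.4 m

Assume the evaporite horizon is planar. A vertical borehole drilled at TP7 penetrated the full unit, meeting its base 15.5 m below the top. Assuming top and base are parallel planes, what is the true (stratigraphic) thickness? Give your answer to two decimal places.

14.15 m

Let the plane be z = a·E + b·N + c.
TP8−TP7: 113a − 416b = −182.6;  TP9−TP7: 19a − 435b = −166.2.
Solving gives a = −0.24949, b = 0.37117.
|∇z| = √(a²+b²) = 0.44723, so dip δ = arctan(0.44723) = 24.10°.
True thickness = vertical thickness × cos δ = 15.5 × cos 24.10° = 14.15 m.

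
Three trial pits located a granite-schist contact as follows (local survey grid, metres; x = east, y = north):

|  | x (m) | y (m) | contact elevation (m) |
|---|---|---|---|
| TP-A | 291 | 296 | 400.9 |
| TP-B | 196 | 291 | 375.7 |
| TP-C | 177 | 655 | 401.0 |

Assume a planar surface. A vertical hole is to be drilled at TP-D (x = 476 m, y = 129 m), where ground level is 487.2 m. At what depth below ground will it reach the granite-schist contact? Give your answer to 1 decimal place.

51.9 m

Two edge vectors: TP-A→TP-B = (-95, -5, -25.2), TP-A→TP-C = (-114, 359, 0.1).
Normal n = (TP-A→TP-B) × (TP-A→TP-C) = (9046.3, 2882.3, -34675).
So ∂z/∂x = −n_x/n_z = 0.26089 and ∂z/∂y = −n_y/n_z = 0.08312.
Intercept c from TP-A: 400.9 − 75.92 − 24.60 = 300.38.
At (476, 129): z_contact = 124.18 + 10.72 + 300.38 = 435.28 m.
Depth below ground = 487.2 − 435.28 = 51.9 m.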